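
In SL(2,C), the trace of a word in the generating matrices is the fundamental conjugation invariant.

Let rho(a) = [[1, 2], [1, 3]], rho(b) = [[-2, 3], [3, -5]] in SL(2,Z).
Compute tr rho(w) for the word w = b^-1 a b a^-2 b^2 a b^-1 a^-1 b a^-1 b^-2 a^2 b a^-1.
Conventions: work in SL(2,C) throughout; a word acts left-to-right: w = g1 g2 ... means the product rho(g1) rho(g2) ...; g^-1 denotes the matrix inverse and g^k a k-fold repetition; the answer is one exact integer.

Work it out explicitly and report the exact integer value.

13543898920

rho(b^-1) = [[-5, -3], [-3, -2]]
... * rho(a) = [[1, 2], [1, 3]]  ->  [[-8, -19], [-5, -12]]
... * rho(b) = [[-2, 3], [3, -5]]  ->  [[-41, 71], [-26, 45]]
... * rho(a^-1) = [[3, -2], [-1, 1]]  ->  [[-194, 153], [-123, 97]]
... * rho(a^-1) = [[3, -2], [-1, 1]]  ->  [[-735, 541], [-466, 343]]
... * rho(b) = [[-2, 3], [3, -5]]  ->  [[3093, -4910], [1961, -3113]]
... * rho(b) = [[-2, 3], [3, -5]]  ->  [[-20916, 33829], [-13261, 21448]]
... * rho(a) = [[1, 2], [1, 3]]  ->  [[12913, 59655], [8187, 37822]]
... * rho(b^-1) = [[-5, -3], [-3, -2]]  ->  [[-243530, -158049], [-154401, -100205]]
... * rho(a^-1) = [[3, -2], [-1, 1]]  ->  [[-572541, 329011], [-362998, 208597]]
... * rho(b) = [[-2, 3], [3, -5]]  ->  [[2132115, -3362678], [1351787, -2131979]]
... * rho(a^-1) = [[3, -2], [-1, 1]]  ->  [[9759023, -7626908], [6187340, -4835553]]
... * rho(b^-1) = [[-5, -3], [-3, -2]]  ->  [[-25914391, -14023253], [-16430041, -8890914]]
... * rho(b^-1) = [[-5, -3], [-3, -2]]  ->  [[171641714, 105789679], [108822947, 67071951]]
... * rho(a) = [[1, 2], [1, 3]]  ->  [[277431393, 660652465], [175894898, 418861747]]
... * rho(a) = [[1, 2], [1, 3]]  ->  [[938083858, 2536820181], [594756645, 1608375037]]
... * rho(b) = [[-2, 3], [3, -5]]  ->  [[5734292827, -9869849331], [3635611821, -6257605250]]
... * rho(a^-1) = [[3, -2], [-1, 1]]  ->  [[27072727812, -21338434985], [17164440713, -13528828892]]
tr = 27072727812 + -13528828892 = 13543898920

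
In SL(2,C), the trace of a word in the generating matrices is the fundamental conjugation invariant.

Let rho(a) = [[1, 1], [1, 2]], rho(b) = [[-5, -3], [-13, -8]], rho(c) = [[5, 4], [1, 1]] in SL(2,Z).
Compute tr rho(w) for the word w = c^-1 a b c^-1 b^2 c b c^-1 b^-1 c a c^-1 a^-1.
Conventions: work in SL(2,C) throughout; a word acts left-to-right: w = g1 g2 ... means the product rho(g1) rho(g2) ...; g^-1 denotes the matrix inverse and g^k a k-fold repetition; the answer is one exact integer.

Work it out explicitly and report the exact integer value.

rho(c^-1) = [[1, -4], [-1, 5]]
... * rho(a) = [[1, 1], [1, 2]]  ->  [[-3, -7], [4, 9]]
... * rho(b) = [[-5, -3], [-13, -8]]  ->  [[106, 65], [-137, -84]]
... * rho(c^-1) = [[1, -4], [-1, 5]]  ->  [[41, -99], [-53, 128]]
... * rho(b) = [[-5, -3], [-13, -8]]  ->  [[1082, 669], [-1399, -865]]
... * rho(b) = [[-5, -3], [-13, -8]]  ->  [[-14107, -8598], [18240, 11117]]
... * rho(c) = [[5, 4], [1, 1]]  ->  [[-79133, -65026], [102317, 84077]]
... * rho(b) = [[-5, -3], [-13, -8]]  ->  [[1241003, 757607], [-1604586, -979567]]
... * rho(c^-1) = [[1, -4], [-1, 5]]  ->  [[483396, -1175977], [-625019, 1520509]]
... * rho(b^-1) = [[-8, 3], [13, -5]]  ->  [[-19154869, 7330073], [24766769, -9477602]]
... * rho(c) = [[5, 4], [1, 1]]  ->  [[-88444272, -69289403], [114356243, 89589474]]
... * rho(a) = [[1, 1], [1, 2]]  ->  [[-157733675, -227023078], [203945717, 293535191]]
... * rho(c^-1) = [[1, -4], [-1, 5]]  ->  [[69289403, -504180690], [-89589474, 651893087]]
... * rho(a^-1) = [[2, -1], [-1, 1]]  ->  [[642759496, -573470093], [-831072035, 741482561]]
tr = 642759496 + 741482561 = 1384242057

1384242057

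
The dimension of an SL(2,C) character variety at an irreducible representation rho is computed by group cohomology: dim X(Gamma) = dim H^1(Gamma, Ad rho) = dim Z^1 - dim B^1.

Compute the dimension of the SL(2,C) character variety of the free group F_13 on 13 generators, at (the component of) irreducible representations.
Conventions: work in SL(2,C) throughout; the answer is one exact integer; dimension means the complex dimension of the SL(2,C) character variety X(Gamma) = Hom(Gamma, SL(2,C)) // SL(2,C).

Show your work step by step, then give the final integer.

Gamma = F_13 has 13 generators and no relators.
So Z^1 = (sl_2)^13 in full: dim Z^1 = 39.
At an irreducible rho the centralizer of the image in sl_2 is 0, so the coboundary map sl_2 -> Z^1 is injective: dim B^1 = 3.
dim X = dim H^1 = dim Z^1 - dim B^1 = 39 - 3 = 36.

36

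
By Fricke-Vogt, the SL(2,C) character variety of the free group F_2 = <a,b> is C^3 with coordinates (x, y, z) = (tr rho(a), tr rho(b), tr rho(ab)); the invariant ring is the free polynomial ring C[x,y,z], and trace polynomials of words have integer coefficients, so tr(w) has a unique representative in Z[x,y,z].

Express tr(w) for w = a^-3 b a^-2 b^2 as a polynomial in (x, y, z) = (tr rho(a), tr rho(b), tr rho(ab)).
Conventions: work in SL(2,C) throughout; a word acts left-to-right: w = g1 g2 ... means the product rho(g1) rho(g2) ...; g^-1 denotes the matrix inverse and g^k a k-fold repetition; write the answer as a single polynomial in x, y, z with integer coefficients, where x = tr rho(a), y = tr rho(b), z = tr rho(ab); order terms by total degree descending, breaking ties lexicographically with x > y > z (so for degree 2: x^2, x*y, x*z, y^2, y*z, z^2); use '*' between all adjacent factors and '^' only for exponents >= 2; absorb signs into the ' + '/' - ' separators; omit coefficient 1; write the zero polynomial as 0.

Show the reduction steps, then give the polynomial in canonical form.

reduce: trace(b^2) = trace(b) * trace(b) - trace(1) = y^2 - 2
so trace(b^3) = trace(b) * trace(b^2) - trace(b) = y^3 - 3*y
reduce: trace(a b^2) = trace(b) * trace(a b) - trace(a) = y*z - x
so trace(b^3 a) = trace(b) * trace(a b^2) - trace(a b) = y^2*z - x*y - z
so trace(b a^-1 b^2) = trace(b^3) * trace(a) - trace(b^3 a) = x*y^3 - y^2*z - 2*x*y + z
reduce: trace(a b a b) = trace(b a) * trace(b a) - trace(1) = z^2 - 2
so trace(a b a) = trace(a) * trace(b a) - trace(b) = x*z - y
trace(b^2 a b a) = trace(b) * trace(a b a b) - trace(a b a) = y*z^2 - x*z - y
reduce: trace(b a^-1 b^2 a) = trace(b^2 a b) * trace(a) - trace(b^2 a b a) = x*y^2*z - x^2*y - y*z^2 + y
trace(b^2 a^-1 b a^-1) = trace(b a^-1 b^2) * trace(a) - trace(b a^-1 b^2 a) = x^2*y^3 - 2*x*y^2*z - x^2*y + y*z^2 + x*z - y
reduce: trace(a^-1 b a^-2 b^2) = trace(b^2 a^-1 b a^-1) * trace(a) - trace(b^2 a^-1 b) = x^3*y^3 - 2*x^2*y^2*z - x^3*y - x*y^3 + x*y*z^2 + x^2*z + y^2*z + x*y - z
so trace(b a^-2 b^2) = trace(b^3 a^-1) * trace(a) - trace(b^3) = x^2*y^3 - x*y^2*z - 2*x^2*y - y^3 + x*z + 3*y
so trace(b a^-2 b^2 a^-2) = trace(a^-1 b a^-2 b^2) * trace(a) - trace(a^-1 b a^-2 b^2 a) = x^4*y^3 - 2*x^3*y^2*z - x^4*y - 2*x^2*y^3 + x^2*y*z^2 + x^3*z + 2*x*y^2*z + 3*x^2*y + y^3 - 2*x*z - 3*y
trace(a^-3 b a^-2 b^2) = trace(b a^-2 b^2 a^-2) * trace(a) - trace(b a^-2 b^2 a^-1) = x^5*y^3 - 2*x^4*y^2*z - x^5*y - 3*x^3*y^3 + x^3*y*z^2 + x^4*z + 4*x^2*y^2*z + 4*x^3*y + 2*x*y^3 - x*y*z^2 - 3*x^2*z - y^2*z - 4*x*y + z

x^5*y^3 - 2*x^4*y^2*z - x^5*y - 3*x^3*y^3 + x^3*y*z^2 + x^4*z + 4*x^2*y^2*z + 4*x^3*y + 2*x*y^3 - x*y*z^2 - 3*x^2*z - y^2*z - 4*x*y + z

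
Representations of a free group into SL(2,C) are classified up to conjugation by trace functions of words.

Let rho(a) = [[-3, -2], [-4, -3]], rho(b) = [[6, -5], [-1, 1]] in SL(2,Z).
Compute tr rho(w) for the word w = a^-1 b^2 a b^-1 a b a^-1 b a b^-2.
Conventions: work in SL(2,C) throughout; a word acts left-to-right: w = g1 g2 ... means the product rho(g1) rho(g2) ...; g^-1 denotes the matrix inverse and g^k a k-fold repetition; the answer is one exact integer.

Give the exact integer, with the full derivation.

rho(a^-1) = [[-3, 2], [4, -3]]
... * rho(b) = [[6, -5], [-1, 1]]  ->  [[-20, 17], [27, -23]]
... * rho(b) = [[6, -5], [-1, 1]]  ->  [[-137, 117], [185, -158]]
... * rho(a) = [[-3, -2], [-4, -3]]  ->  [[-57, -77], [77, 104]]
... * rho(b^-1) = [[1, 5], [1, 6]]  ->  [[-134, -747], [181, 1009]]
... * rho(a) = [[-3, -2], [-4, -3]]  ->  [[3390, 2509], [-4579, -3389]]
... * rho(b) = [[6, -5], [-1, 1]]  ->  [[17831, -14441], [-24085, 19506]]
... * rho(a^-1) = [[-3, 2], [4, -3]]  ->  [[-111257, 78985], [150279, -106688]]
... * rho(b) = [[6, -5], [-1, 1]]  ->  [[-746527, 635270], [1008362, -858083]]
... * rho(a) = [[-3, -2], [-4, -3]]  ->  [[-301499, -412756], [407246, 557525]]
... * rho(b^-1) = [[1, 5], [1, 6]]  ->  [[-714255, -3984031], [964771, 5381380]]
... * rho(b^-1) = [[1, 5], [1, 6]]  ->  [[-4698286, -27475461], [6346151, 37112135]]
tr = -4698286 + 37112135 = 32413849

32413849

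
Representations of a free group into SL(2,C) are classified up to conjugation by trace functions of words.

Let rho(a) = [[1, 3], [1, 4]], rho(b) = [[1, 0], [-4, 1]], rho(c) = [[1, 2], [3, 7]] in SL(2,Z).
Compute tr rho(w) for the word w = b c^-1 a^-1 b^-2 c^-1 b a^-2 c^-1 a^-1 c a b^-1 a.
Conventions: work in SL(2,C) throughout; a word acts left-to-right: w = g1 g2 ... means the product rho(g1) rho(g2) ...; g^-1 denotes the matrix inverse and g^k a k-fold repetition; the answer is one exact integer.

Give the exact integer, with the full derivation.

-2049744099

rho(b) = [[1, 0], [-4, 1]]
... * rho(c^-1) = [[7, -2], [-3, 1]]  ->  [[7, -2], [-31, 9]]
... * rho(a^-1) = [[4, -3], [-1, 1]]  ->  [[30, -23], [-133, 102]]
... * rho(b^-1) = [[1, 0], [4, 1]]  ->  [[-62, -23], [275, 102]]
... * rho(b^-1) = [[1, 0], [4, 1]]  ->  [[-154, -23], [683, 102]]
... * rho(c^-1) = [[7, -2], [-3, 1]]  ->  [[-1009, 285], [4475, -1264]]
... * rho(b) = [[1, 0], [-4, 1]]  ->  [[-2149, 285], [9531, -1264]]
... * rho(a^-1) = [[4, -3], [-1, 1]]  ->  [[-8881, 6732], [39388, -29857]]
... * rho(a^-1) = [[4, -3], [-1, 1]]  ->  [[-42256, 33375], [187409, -148021]]
... * rho(c^-1) = [[7, -2], [-3, 1]]  ->  [[-395917, 117887], [1755926, -522839]]
... * rho(a^-1) = [[4, -3], [-1, 1]]  ->  [[-1701555, 1305638], [7546543, -5790617]]
... * rho(c) = [[1, 2], [3, 7]]  ->  [[2215359, 5736356], [-9825308, -25441233]]
... * rho(a) = [[1, 3], [1, 4]]  ->  [[7951715, 29591501], [-35266541, -131240856]]
... * rho(b^-1) = [[1, 0], [4, 1]]  ->  [[126317719, 29591501], [-560229965, -131240856]]
... * rho(a) = [[1, 3], [1, 4]]  ->  [[155909220, 497319161], [-691470821, -2205653319]]
tr = 155909220 + -2205653319 = -2049744099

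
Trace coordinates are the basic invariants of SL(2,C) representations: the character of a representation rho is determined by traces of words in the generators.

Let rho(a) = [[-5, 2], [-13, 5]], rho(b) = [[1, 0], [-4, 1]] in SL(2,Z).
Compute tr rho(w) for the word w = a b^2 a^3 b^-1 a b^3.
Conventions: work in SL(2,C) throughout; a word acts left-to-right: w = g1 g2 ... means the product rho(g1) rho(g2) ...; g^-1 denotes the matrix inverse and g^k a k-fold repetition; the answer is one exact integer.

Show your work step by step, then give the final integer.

rho(a) = [[-5, 2], [-13, 5]]
... * rho(b) = [[1, 0], [-4, 1]]  ->  [[-13, 2], [-33, 5]]
... * rho(b) = [[1, 0], [-4, 1]]  ->  [[-21, 2], [-53, 5]]
... * rho(a) = [[-5, 2], [-13, 5]]  ->  [[79, -32], [200, -81]]
... * rho(a) = [[-5, 2], [-13, 5]]  ->  [[21, -2], [53, -5]]
... * rho(a) = [[-5, 2], [-13, 5]]  ->  [[-79, 32], [-200, 81]]
... * rho(b^-1) = [[1, 0], [4, 1]]  ->  [[49, 32], [124, 81]]
... * rho(a) = [[-5, 2], [-13, 5]]  ->  [[-661, 258], [-1673, 653]]
... * rho(b) = [[1, 0], [-4, 1]]  ->  [[-1693, 258], [-4285, 653]]
... * rho(b) = [[1, 0], [-4, 1]]  ->  [[-2725, 258], [-6897, 653]]
... * rho(b) = [[1, 0], [-4, 1]]  ->  [[-3757, 258], [-9509, 653]]
tr = -3757 + 653 = -3104

-3104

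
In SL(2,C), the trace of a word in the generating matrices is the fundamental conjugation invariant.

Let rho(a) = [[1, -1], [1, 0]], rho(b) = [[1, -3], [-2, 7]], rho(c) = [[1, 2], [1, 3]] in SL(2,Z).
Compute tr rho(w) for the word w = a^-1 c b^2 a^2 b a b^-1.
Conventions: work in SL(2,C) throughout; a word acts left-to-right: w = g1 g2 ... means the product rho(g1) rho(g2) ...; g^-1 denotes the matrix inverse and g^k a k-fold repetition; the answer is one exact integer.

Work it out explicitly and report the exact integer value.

rho(a^-1) = [[0, 1], [-1, 1]]
... * rho(c) = [[1, 2], [1, 3]]  ->  [[1, 3], [0, 1]]
... * rho(b) = [[1, -3], [-2, 7]]  ->  [[-5, 18], [-2, 7]]
... * rho(b) = [[1, -3], [-2, 7]]  ->  [[-41, 141], [-16, 55]]
... * rho(a) = [[1, -1], [1, 0]]  ->  [[100, 41], [39, 16]]
... * rho(a) = [[1, -1], [1, 0]]  ->  [[141, -100], [55, -39]]
... * rho(b) = [[1, -3], [-2, 7]]  ->  [[341, -1123], [133, -438]]
... * rho(a) = [[1, -1], [1, 0]]  ->  [[-782, -341], [-305, -133]]
... * rho(b^-1) = [[7, 3], [2, 1]]  ->  [[-6156, -2687], [-2401, -1048]]
tr = -6156 + -1048 = -7204

-7204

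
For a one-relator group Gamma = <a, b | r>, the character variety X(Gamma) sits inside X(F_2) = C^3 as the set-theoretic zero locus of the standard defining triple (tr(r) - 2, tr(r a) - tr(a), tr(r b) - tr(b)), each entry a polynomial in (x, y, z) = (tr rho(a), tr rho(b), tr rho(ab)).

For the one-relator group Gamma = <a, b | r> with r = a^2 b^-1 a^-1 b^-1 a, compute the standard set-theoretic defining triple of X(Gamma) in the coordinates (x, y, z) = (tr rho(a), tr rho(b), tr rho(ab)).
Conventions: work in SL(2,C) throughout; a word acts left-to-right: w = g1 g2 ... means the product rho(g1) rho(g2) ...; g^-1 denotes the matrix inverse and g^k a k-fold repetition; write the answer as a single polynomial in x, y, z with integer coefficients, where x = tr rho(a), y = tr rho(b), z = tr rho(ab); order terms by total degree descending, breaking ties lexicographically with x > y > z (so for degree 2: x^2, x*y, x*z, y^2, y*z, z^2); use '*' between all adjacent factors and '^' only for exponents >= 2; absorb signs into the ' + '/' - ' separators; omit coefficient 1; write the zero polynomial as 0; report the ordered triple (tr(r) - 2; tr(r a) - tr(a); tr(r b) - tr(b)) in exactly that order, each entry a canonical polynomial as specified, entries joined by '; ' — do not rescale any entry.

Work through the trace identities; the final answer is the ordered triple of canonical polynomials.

trace(a^2) = trace(a)*trace(a) - trace(1)   [square of a] = x^2 - 2
trace(a^3) = trace(a)*trace(a^2) - trace(a)   [square of a] = x^3 - 3*x
trace(a b a) = trace(a)*trace(b a) - trace(b)   [square of a] = x*z - y
so trace(a^3 b) = trace(a)*trace(a b a) - trace(a b)   [square of a] = x^2*z - x*y - z
trace(a^3 b^-1) = trace(a^3)*trace(b) - trace(a^3 b)   [inverse elimination on b] = x^3*y - x^2*z - 2*x*y + z
trace(b^-1 a^3 b^-1) = trace(a^3 b^-1)*trace(b) - trace(a^3)   [inverse elimination on b] = x^3*y^2 - x^2*y*z - x^3 - 2*x*y^2 + y*z + 3*x
trace(a^4) = trace(a)*trace(a^3) - trace(a^2)   [square of a] = x^4 - 4*x^2 + 2
trace(a^4 b) = trace(a)*trace(a^2 b a) - trace(a^2 b)   [square of a] = x^3*z - x^2*y - 2*x*z + y
trace(a^3 b^-1 a) = trace(a^4)*trace(b) - trace(a^4 b)   [inverse elimination on b] = x^4*y - x^3*z - 3*x^2*y + 2*x*z + y
so trace(b a b a) = trace(a b)*trace(a b) - trace(1)   [split at a repeated a] = z^2 - 2
trace(b a b) = trace(b)*trace(a b) - trace(a)   [square of b] = y*z - x
so trace(b a b a^2) = trace(a)*trace(b a b a) - trace(b a b)   [square of a] = x*z^2 - y*z - x
trace(a b a^3 b) = trace(a)*trace(b a b a^2) - trace(b a b a)   [square of a] = x^2*z^2 - x*y*z - x^2 - z^2 + 2
trace(a^3 b^-1 a b) = trace(a b a^3)*trace(b) - trace(a b a^3 b)   [inverse elimination on b] = x^3*y*z - x^2*y^2 - x^2*z^2 - x*y*z + x^2 + y^2 + z^2 - 2
reduce: trace(b^-1 a^3 b^-1 a) = trace(a^3 b^-1 a)*trace(b) - trace(a^3 b^-1 a b)   [inverse elimination on b] = x^4*y^2 - 2*x^3*y*z - 2*x^2*y^2 + x^2*z^2 + 3*x*y*z - x^2 - z^2 + 2
reduce: trace(a^2 b^-1 a^-1 b^-1 a) = trace(b^-1 a^3 b^-1)*trace(a) - trace(b^-1 a^3 b^-1 a)   [inverse elimination on a] = x^3*y*z - x^4 - x^2*z^2 - 2*x*y*z + 4*x^2 + z^2 - 2
reduce: trace(b^-1 a^4 b^-1) = trace(b^-1 a^4)*trace(b) - trace(b^-1 a^4 b) = x^4*y^2 - x^3*y*z - x^4 - 3*x^2*y^2 + 2*x*y*z + 4*x^2 + y^2 - 2
trace(a^5) = trace(a)*trace(a^4) - trace(a^3) = x^5 - 5*x^3 + 5*x
so trace(a^5 b) = trace(a)*trace(a b a^3) - trace(a b a^2) = x^4*z - x^3*y - 3*x^2*z + 2*x*y + z
trace(a^4 b^-1 a) = trace(a^5)*trace(b) - trace(a^5 b) = x^5*y - x^4*z - 4*x^3*y + 3*x^2*z + 3*x*y - z
reduce: trace(a b a^4 b) = trace(a)*trace(a b a b a^2) - trace(a b a b a) = x^3*z^2 - x^2*y*z - x^3 - 2*x*z^2 + y*z + 3*x
trace(a^4 b^-1 a b) = trace(a b a^4)*trace(b) - trace(a b a^4 b) = x^4*y*z - x^3*y^2 - x^3*z^2 - 2*x^2*y*z + x^3 + 2*x*y^2 + 2*x*z^2 - 3*x
trace(b^-1 a^4 b^-1 a) = trace(a^4 b^-1 a)*trace(b) - trace(a^4 b^-1 a b) = x^5*y^2 - 2*x^4*y*z - 3*x^3*y^2 + x^3*z^2 + 5*x^2*y*z - x^3 + x*y^2 - 2*x*z^2 - y*z + 3*x
so trace(a^2 b^-1 a^-1 b^-1 a^2) = trace(b^-1 a^4 b^-1)*trace(a) - trace(b^-1 a^4 b^-1 a) = x^4*y*z - x^5 - x^3*z^2 - 3*x^2*y*z + 5*x^3 + 2*x*z^2 + y*z - 5*x
reduce: trace(a b a^2 b^-1) = trace(a b a^2)*trace(b) - trace(a b a^2 b)  (eliminate b^-1) = x^2*y*z - x*y^2 - x*z^2 + x
trace(b^-1 a b a^2 b^-1) = trace(a b a^2 b^-1)*trace(b) - trace(a b a^2)  (eliminate b^-1) = x^2*y^2*z - x*y^3 - x*y*z^2 - x^2*z + 2*x*y + z
so trace(b^2) = trace(b)*trace(b) - trace(1)  (reduce the b square) = y^2 - 2
trace(b a^2 b) = trace(a)*trace(b^2 a) - trace(b^2)  (reduce the a square) = x*y*z - x^2 - y^2 + 2
reduce: trace(a b a^2 b a) = trace(a)*trace(b a^2 b a) - trace(b a^2 b)  (reduce the a square) = x^2*z^2 - 2*x*y*z + y^2 - 2
trace(b a b a b a) = trace(b a b a)*trace(b a) - trace(a b)  (split on b) = z^3 - 3*z
so trace(b a b a b) = trace(b)*trace(a b a b) - trace(a b a)  (reduce the b square) = y*z^2 - x*z - y
reduce: trace(a b a^2 b a b) = trace(a)*trace(b a b a b a) - trace(b a b a b)  (reduce the a square) = x*z^3 - y*z^2 - 2*x*z + y
reduce: trace(a b^-1 a b a^2 b) = trace(a b a^2 b a)*trace(b) - trace(a b a^2 b a b)  (eliminate b^-1) = x^2*y*z^2 - 2*x*y^2*z - x*z^3 + y^3 + y*z^2 + 2*x*z - 3*y
so trace(b^-1 a b a^2 b^-1 a) = trace(a b^-1 a b a^2)*trace(b) - trace(a b^-1 a b a^2 b)  (eliminate b^-1) = x^3*y^2*z - x^2*y^3 - 2*x^2*y*z^2 + x*y^2*z + x*z^3 + x^2*y - 2*x*z + y
trace(a^2 b^-1 a^-1 b^-1 a b) = trace(b^-1 a b a^2 b^-1)*trace(a) - trace(b^-1 a b a^2 b^-1 a)  (eliminate a^-1) = x^2*y*z^2 - x^3*z - x*y^2*z - x*z^3 + x^2*y + 3*x*z - y
assemble the triple (trace(r) - 2; trace(r a) - x; trace(r b) - y)

x^3*y*z - x^4 - x^2*z^2 - 2*x*y*z + 4*x^2 + z^2 - 4; x^4*y*z - x^5 - x^3*z^2 - 3*x^2*y*z + 5*x^3 + 2*x*z^2 + y*z - 6*x; x^2*y*z^2 - x^3*z - x*y^2*z - x*z^3 + x^2*y + 3*x*z - 2*y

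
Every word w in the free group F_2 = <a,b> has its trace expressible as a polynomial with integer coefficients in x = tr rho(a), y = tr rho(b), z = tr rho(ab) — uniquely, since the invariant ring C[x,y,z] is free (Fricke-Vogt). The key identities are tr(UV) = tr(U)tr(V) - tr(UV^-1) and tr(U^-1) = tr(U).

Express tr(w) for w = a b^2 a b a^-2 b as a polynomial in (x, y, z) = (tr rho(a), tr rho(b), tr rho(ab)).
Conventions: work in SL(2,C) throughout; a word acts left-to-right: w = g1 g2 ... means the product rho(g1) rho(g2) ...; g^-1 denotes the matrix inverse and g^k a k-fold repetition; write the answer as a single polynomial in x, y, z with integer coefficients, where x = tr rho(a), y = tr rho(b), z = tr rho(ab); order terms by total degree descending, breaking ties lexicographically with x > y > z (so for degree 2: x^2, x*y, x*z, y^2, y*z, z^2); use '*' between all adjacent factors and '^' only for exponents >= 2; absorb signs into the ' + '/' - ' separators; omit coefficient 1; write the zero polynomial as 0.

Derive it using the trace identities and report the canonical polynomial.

x^2*y^2*z^2 - 2*x^3*y*z - x*y*z^3 + x^4 + x^2*z^2 - y^2*z^2 + 4*x*y*z - 4*x^2 + 2

tr(a b a b) = tr(a b) tr(a b) - tr(1)   [split at repeated a] = z^2 - 2
tr(a b a) = tr(a) tr(b a) - tr(b) = x*z - y
tr(a b^2 a b) = tr(b) tr(a b a b) - tr(a b a) = y*z^2 - x*z - y
tr(a^2) = tr(a) tr(a) - tr(1) = x^2 - 2
tr(a b^2 a) = tr(b) tr(a^2 b) - tr(a^2) = x*y*z - x^2 - y^2 + 2
tr(b a b^2 a b) = tr(b) tr(a b^2 a b) - tr(a b^2 a) = y^2*z^2 - 2*x*y*z + x^2 - 2
tr(a b a b a b) = tr(a b a b) tr(a b) - tr(b a)   [split at repeated a] = z^3 - 3*z
tr(b a b) = tr(b) tr(a b) - tr(a) = y*z - x
tr(a b a b a) = tr(a) tr(b a b a) - tr(b a b) = x*z^2 - y*z - x
tr(b a b^2 a b a) = tr(b) tr(a b a b a b) - tr(a b a b a) = y*z^3 - x*z^2 - 2*y*z + x
tr(a^-1 b a b^2 a b) = tr(b a b^2 a b) tr(a) - tr(b a b^2 a b a) = x*y^2*z^2 - 2*x^2*y*z - y*z^3 + x^3 + x*z^2 + 2*y*z - 3*x
tr(a b^2 a b a^-2 b) = tr(a^-1 b a b^2 a b) tr(a) - tr(a^-1 b a b^2 a b a) = x^2*y^2*z^2 - 2*x^3*y*z - x*y*z^3 + x^4 + x^2*z^2 - y^2*z^2 + 4*x*y*z - 4*x^2 + 2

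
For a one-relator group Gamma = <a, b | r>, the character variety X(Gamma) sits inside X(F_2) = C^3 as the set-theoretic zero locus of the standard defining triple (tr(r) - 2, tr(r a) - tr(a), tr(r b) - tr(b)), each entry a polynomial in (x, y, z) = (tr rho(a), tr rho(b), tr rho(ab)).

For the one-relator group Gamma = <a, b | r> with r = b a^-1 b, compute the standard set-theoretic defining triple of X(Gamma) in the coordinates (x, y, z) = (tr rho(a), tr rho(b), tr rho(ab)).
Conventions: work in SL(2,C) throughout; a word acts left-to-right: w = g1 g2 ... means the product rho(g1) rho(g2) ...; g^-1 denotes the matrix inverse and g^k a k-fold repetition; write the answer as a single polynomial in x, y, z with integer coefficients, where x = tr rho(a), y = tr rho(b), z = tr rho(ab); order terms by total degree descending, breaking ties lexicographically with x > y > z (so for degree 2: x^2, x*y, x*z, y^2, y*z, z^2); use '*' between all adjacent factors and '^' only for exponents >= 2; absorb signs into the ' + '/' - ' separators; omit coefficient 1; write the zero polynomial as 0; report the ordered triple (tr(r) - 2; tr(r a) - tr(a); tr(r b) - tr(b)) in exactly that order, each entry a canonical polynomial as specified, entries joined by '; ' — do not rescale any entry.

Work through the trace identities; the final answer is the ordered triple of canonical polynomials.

tr(b^2) = tr(b) * tr(b) - tr(1) = y^2 - 2
tr(b^2 a) = tr(b) * tr(a b) - tr(a) = y*z - x
use: tr(b a^-1 b) = tr(b^2) * tr(a) - tr(b^2 a) = x*y^2 - y*z - x
use: tr(b a b a) = tr(a b) * tr(a b) - tr(1) = z^2 - 2
tr(b a^-1 b a) = tr(b a b) * tr(a) - tr(b a b a) = x*y*z - x^2 - z^2 + 2
tr(b^3) = tr(b) * tr(b^2) - tr(b)  (reduce the b square) = y^3 - 3*y
use: tr(b^3 a) = tr(b) * tr(b a b) - tr(b a)  (reduce the b square) = y^2*z - x*y - z
tr(b a^-1 b^2) = tr(b^3) * tr(a) - tr(b^3 a)  (eliminate a^-1) = x*y^3 - y^2*z - 2*x*y + z
assemble the triple (tr(r) - 2; tr(r a) - x; tr(r b) - y)

x*y^2 - y*z - x - 2; x*y*z - x^2 - z^2 - x + 2; x*y^3 - y^2*z - 2*x*y - y + z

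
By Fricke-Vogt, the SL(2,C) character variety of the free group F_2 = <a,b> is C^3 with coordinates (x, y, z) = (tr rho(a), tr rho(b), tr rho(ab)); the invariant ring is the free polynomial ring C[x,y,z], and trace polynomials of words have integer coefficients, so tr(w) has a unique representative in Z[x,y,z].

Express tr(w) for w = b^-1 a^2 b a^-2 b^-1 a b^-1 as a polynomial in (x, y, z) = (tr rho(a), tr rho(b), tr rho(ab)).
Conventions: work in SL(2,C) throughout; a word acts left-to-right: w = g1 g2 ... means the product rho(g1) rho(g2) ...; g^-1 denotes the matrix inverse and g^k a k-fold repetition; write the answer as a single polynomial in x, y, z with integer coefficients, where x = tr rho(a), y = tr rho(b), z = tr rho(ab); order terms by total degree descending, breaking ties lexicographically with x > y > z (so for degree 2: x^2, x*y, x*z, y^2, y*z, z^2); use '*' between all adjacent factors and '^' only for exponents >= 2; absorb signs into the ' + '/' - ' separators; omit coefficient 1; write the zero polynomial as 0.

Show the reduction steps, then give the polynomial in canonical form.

next, trace(a^2) = trace(a) * trace(a) - trace(1) = x^2 - 2
trace(a b a) = trace(a) * trace(b a) - trace(b) = x*z - y
trace(a^2 b a) = trace(a) * trace(a b a) - trace(a b) = x^2*z - x*y - z
and trace(b a b a) = trace(b a) * trace(b a) - trace(1)   [split at repeated b] = z^2 - 2
next, trace(b a b) = trace(b) * trace(a b) - trace(a) = y*z - x
trace(a^2 b a b) = trace(a) * trace(b a b a) - trace(b a b) = x*z^2 - y*z - x
trace(b^-1 a^2 b a) = trace(a^2 b a) * trace(b) - trace(a^2 b a b) = x^2*y*z - x*y^2 - x*z^2 + x
and trace(b^-1 a^2 b a^-1) = trace(b^-1 a^2 b) * trace(a) - trace(b^-1 a^2 b a) = -x^2*y*z + x^3 + x*y^2 + x*z^2 - 3*x
next, trace(b^-2 a^2 b a^-1) = trace(b^-1 a^2 b a^-1) * trace(b) - trace(b^-1 a^2 b a^-1 b) = -x^2*y^2*z + x^3*y + x*y^3 + x*y*z^2 - 3*x*y - z
and trace(a b^2 a) = trace(b) * trace(a^2 b) - trace(a^2) = x*y*z - x^2 - y^2 + 2
and trace(b a^3 b) = trace(a) * trace(a b^2 a) - trace(a b^2) = x^2*y*z - x^3 - x*y^2 - y*z + 3*x
trace(b a^3 b a) = trace(a) * trace(a b a b a) - trace(a b a b) = x^2*z^2 - x*y*z - x^2 - z^2 + 2
trace(a^-1 b a^3 b) = trace(b a^3 b) * trace(a) - trace(b a^3 b a) = x^3*y*z - x^4 - x^2*y^2 - x^2*z^2 + 4*x^2 + z^2 - 2
trace(a^2 b a^-2 b a) = trace(a^-1 b a^3 b) * trace(a) - trace(a^-1 b a^3 b a) = x^4*y*z - x^5 - x^3*y^2 - x^3*z^2 - x^2*y*z + 5*x^3 + x*y^2 + x*z^2 + y*z - 5*x
next, trace(b^2 a b a) = trace(b) * trace(a b a b) - trace(a b a) = y*z^2 - x*z - y
trace(b^2 a b) = trace(b) * trace(a b^2) - trace(a b) = y^2*z - x*y - z
trace(b a b a^2 b) = trace(a) * trace(b^2 a b a) - trace(b^2 a b) = x*y*z^2 - x^2*z - y^2*z + z
next, trace(b a b a b a) = trace(b a b a) * trace(b a) - trace(a b)   [split at repeated b] = z^3 - 3*z
trace(b a b a^2 b a) = trace(a) * trace(b a b a b a) - trace(b a b a b) = x*z^3 - y*z^2 - 2*x*z + y
trace(b a b a^2 b a^-1) = trace(b a b a^2 b) * trace(a) - trace(b a b a^2 b a) = x^2*y*z^2 - x^3*z - x*y^2*z - x*z^3 + y*z^2 + 3*x*z - y
and trace(a^2 b a^-2 b a b) = trace(b a b a^2 b a^-1) * trace(a) - trace(b a b a^2 b) = x^3*y*z^2 - x^4*z - x^2*y^2*z - x^2*z^3 + 4*x^2*z + y^2*z - x*y - z
next, trace(a^2 b a^-2 b a b^-1) = trace(a^2 b a^-2 b a) * trace(b) - trace(a^2 b a^-2 b a b) = x^4*y^2*z - x^5*y - x^3*y^3 - 2*x^3*y*z^2 + x^4*z + x^2*z^3 + 5*x^3*y + x*y^3 + x*y*z^2 - 4*x^2*z - 4*x*y + z
trace(a b^-2 a^2 b a^-2 b) = trace(a^2 b a^-2 b a b^-1) * trace(b) - trace(a^2 b a^-2 b a) = x^4*y^3*z - x^5*y^2 - x^3*y^4 - 2*x^3*y^2*z^2 + x^2*y*z^3 + x^5 + 6*x^3*y^2 + x^3*z^2 + x*y^4 + x*y^2*z^2 - 3*x^2*y*z - 5*x^3 - 5*x*y^2 - x*z^2 + 5*x
trace(b^-1 a^2 b a^-2 b^-1 a b^-1) = trace(a b^-2 a^2 b a^-2) * trace(b) - trace(a b^-2 a^2 b a^-2 b) = -x^4*y^3*z + x^5*y^2 + x^3*y^4 + 2*x^3*y^2*z^2 - x^2*y^3*z - x^2*y*z^3 - x^5 - 5*x^3*y^2 - x^3*z^2 + 3*x^2*y*z + 5*x^3 + 2*x*y^2 + x*z^2 - y*z - 5*x

-x^4*y^3*z + x^5*y^2 + x^3*y^4 + 2*x^3*y^2*z^2 - x^2*y^3*z - x^2*y*z^3 - x^5 - 5*x^3*y^2 - x^3*z^2 + 3*x^2*y*z + 5*x^3 + 2*x*y^2 + x*z^2 - y*z - 5*x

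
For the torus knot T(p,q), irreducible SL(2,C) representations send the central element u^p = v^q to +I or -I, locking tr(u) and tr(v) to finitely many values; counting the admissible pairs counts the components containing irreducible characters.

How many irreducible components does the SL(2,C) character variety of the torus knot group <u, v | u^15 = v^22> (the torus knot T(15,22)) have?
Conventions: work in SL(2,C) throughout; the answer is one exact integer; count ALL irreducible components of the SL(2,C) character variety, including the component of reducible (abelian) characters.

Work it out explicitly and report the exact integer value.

For T(15,22): irreducibility forces the central element u^15 = v^22 to one of +I, -I.
On an irreducible component, tr(u) is locked at 2*cos(pi*alpha/15) for some alpha in 1..14, and tr(v) at 2*cos(pi*beta/22) for some beta in 1..21.
The two central values (-1)^alpha I and (-1)^beta I must be the same matrix, so alpha and beta share a parity.
Enumerate parity-matched pairs: 7*11 odd-odd plus 7*10 even-even gives 147.
components with irreducible characters: 147; plus the single component of reducible (abelian) characters: total 148.

148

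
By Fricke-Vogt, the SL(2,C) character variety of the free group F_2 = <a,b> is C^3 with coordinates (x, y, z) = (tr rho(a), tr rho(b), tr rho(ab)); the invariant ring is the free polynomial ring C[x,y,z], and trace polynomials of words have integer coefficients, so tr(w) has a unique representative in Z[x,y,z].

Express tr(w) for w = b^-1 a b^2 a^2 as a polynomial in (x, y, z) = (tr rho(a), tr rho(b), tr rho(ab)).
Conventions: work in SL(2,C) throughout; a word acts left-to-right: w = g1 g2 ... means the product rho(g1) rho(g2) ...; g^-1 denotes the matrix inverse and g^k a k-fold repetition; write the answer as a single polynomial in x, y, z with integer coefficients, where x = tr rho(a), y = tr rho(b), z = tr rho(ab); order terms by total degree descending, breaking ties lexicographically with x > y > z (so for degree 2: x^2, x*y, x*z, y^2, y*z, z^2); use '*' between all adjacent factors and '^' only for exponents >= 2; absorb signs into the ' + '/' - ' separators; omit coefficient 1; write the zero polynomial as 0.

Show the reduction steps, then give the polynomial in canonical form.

trace(b^2 a) = trace(b) * trace(a b) - trace(a)  (reduce the b square) = y*z - x
trace(b^2) = trace(b) * trace(b) - trace(1)  (reduce the b square) = y^2 - 2
trace(a b^2 a) = trace(a) * trace(b^2 a) - trace(b^2)  (reduce the a square) = x*y*z - x^2 - y^2 + 2
trace(a b^2 a^2) = trace(a) * trace(a b^2 a) - trace(a b^2)  (reduce the a square) = x^2*y*z - x^3 - x*y^2 - y*z + 3*x
trace(b a b a) = trace(b a) * trace(b a) - trace(1)  (split on b) = z^2 - 2
trace(a^2 b a b) = trace(a) * trace(b a b a) - trace(b a b)  (reduce the a square) = x*z^2 - y*z - x
trace(a b a) = trace(a) * trace(b a) - trace(b)  (reduce the a square) = x*z - y
trace(a^2 b a) = trace(a) * trace(a b a) - trace(a b)  (reduce the a square) = x^2*z - x*y - z
trace(a b^2 a^2 b) = trace(b) * trace(a^2 b a b) - trace(a^2 b a)  (reduce the b square) = x*y*z^2 - x^2*z - y^2*z + z
trace(b^-1 a b^2 a^2) = trace(a b^2 a^2) * trace(b) - trace(a b^2 a^2 b)  (eliminate b^-1) = x^2*y^2*z - x^3*y - x*y^3 - x*y*z^2 + x^2*z + 3*x*y - z

x^2*y^2*z - x^3*y - x*y^3 - x*y*z^2 + x^2*z + 3*x*y - z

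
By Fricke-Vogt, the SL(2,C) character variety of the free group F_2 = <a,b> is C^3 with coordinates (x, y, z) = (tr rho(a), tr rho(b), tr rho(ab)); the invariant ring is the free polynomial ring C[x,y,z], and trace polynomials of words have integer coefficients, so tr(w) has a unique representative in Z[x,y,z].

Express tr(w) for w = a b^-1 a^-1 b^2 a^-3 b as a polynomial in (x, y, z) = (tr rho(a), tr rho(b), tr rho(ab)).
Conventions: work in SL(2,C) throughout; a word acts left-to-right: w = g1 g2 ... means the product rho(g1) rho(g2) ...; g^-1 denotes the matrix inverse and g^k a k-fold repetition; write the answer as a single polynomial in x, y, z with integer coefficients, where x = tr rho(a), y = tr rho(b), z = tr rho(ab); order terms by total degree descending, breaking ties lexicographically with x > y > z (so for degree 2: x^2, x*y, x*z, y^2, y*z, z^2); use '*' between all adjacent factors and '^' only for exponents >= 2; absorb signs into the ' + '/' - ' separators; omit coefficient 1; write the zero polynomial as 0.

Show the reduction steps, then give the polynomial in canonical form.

so tr(b^2) = tr(b) * tr(b) - tr(1)  (reduce the b square) = y^2 - 2
so tr(b^3) = tr(b) * tr(b^2) - tr(b)  (reduce the b square) = y^3 - 3*y
tr(b a b) = tr(b) * tr(a b) - tr(a)  (reduce the b square) = y*z - x
reduce: tr(b^3 a) = tr(b) * tr(b a b) - tr(b a)  (reduce the b square) = y^2*z - x*y - z
tr(a^-1 b^3) = tr(b^3) * tr(a) - tr(b^3 a)  (eliminate a^-1) = x*y^3 - y^2*z - 2*x*y + z
tr(b^2 a^-2 b) = tr(a^-1 b^3) * tr(a) - tr(a^-1 b^3 a)  (eliminate a^-1) = x^2*y^3 - x*y^2*z - 2*x^2*y - y^3 + x*z + 3*y
tr(b^3 a b) = tr(b) * tr(a b^3) - tr(a b^2)  (reduce the b square) = y^3*z - x*y^2 - 2*y*z + x
tr(a b a b) = tr(b a) * tr(b a) - tr(1)  (split on b) = z^2 - 2
so tr(a b a) = tr(a) * tr(b a) - tr(b)  (reduce the a square) = x*z - y
tr(a b a b^2) = tr(b) * tr(a b a b) - tr(a b a)  (reduce the b square) = y*z^2 - x*z - y
tr(b^3 a b a) = tr(b) * tr(a b a b^2) - tr(a b a b)  (reduce the b square) = y^2*z^2 - x*y*z - y^2 - z^2 + 2
so tr(b a b a^-1 b^2) = tr(b^3 a b) * tr(a) - tr(b^3 a b a)  (eliminate a^-1) = x*y^3*z - x^2*y^2 - y^2*z^2 - x*y*z + x^2 + y^2 + z^2 - 2
tr(a b a b a b) = tr(a b a b) * tr(a b) - tr(b a)  (split on a) = z^3 - 3*z
so tr(a b a b a) = tr(a) * tr(b a b a) - tr(b a b)  (reduce the a square) = x*z^2 - y*z - x
tr(b^2 a b a b a) = tr(b) * tr(a b a b a b) - tr(a b a b a)  (reduce the b square) = y*z^3 - x*z^2 - 2*y*z + x
so tr(b a b a^-1 b^2 a) = tr(b^2 a b a b) * tr(a) - tr(b^2 a b a b a)  (eliminate a^-1) = x*y^2*z^2 - x^2*y*z - y*z^3 - x*y^2 + 2*y*z + x
tr(b a b a^-1 b^2 a^-1) = tr(b a b a^-1 b^2) * tr(a) - tr(b a b a^-1 b^2 a)  (eliminate a^-1) = x^2*y^3*z - x^3*y^2 - 2*x*y^2*z^2 + y*z^3 + x^3 + 2*x*y^2 + x*z^2 - 2*y*z - 3*x
reduce: tr(a^-1 b^2 a^-2 b a b) = tr(b a b a^-1 b^2 a^-1) * tr(a) - tr(b a b a^-1 b^2)  (eliminate a^-1) = x^3*y^3*z - x^4*y^2 - 2*x^2*y^2*z^2 - x*y^3*z + x*y*z^3 + x^4 + 3*x^2*y^2 + x^2*z^2 + y^2*z^2 - x*y*z - 4*x^2 - y^2 - z^2 + 2
reduce: tr(b a b^-1 a^-1 b^2 a^-2) = tr(a^-1 b^2 a^-2 b a) * tr(b) - tr(a^-1 b^2 a^-2 b a b)  (eliminate b^-1) = -x^3*y^3*z + x^4*y^2 + x^2*y^4 + 2*x^2*y^2*z^2 - x*y*z^3 - x^4 - 5*x^2*y^2 - x^2*z^2 - y^4 - y^2*z^2 + 2*x*y*z + 4*x^2 + 4*y^2 + z^2 - 2
tr(b a b^-1 a^-1 b^2) = tr(a^-1 b^3 a) * tr(b) - tr(a^-1 b^3 a b)  (eliminate b^-1) = -x*y^3*z + x^2*y^2 + y^4 + y^2*z^2 + x*y*z - x^2 - 4*y^2 - z^2 + 2
reduce: tr(b a b^-1 a^-1 b^2 a) = tr(a^-1 b^2 a b a) * tr(b) - tr(a^-1 b^2 a b a b)  (eliminate b^-1) = -x*y^2*z^2 + x^2*y*z + y^3*z + y*z^3 - 3*y*z - x
tr(b a b^-1 a^-1 b^2 a^-1) = tr(b a b^-1 a^-1 b^2) * tr(a) - tr(b a b^-1 a^-1 b^2 a)  (eliminate a^-1) = -x^2*y^3*z + x^3*y^2 + x*y^4 + 2*x*y^2*z^2 - y^3*z - y*z^3 - x^3 - 4*x*y^2 - x*z^2 + 3*y*z + 3*x
tr(a b^-1 a^-1 b^2 a^-3 b) = tr(b a b^-1 a^-1 b^2 a^-2) * tr(a) - tr(b a b^-1 a^-1 b^2 a^-1)  (eliminate a^-1) = -x^4*y^3*z + x^5*y^2 + x^3*y^4 + 2*x^3*y^2*z^2 + x^2*y^3*z - x^2*y*z^3 - x^5 - 6*x^3*y^2 - x^3*z^2 - 2*x*y^4 - 3*x*y^2*z^2 + 2*x^2*y*z + y^3*z + y*z^3 + 5*x^3 + 8*x*y^2 + 2*x*z^2 - 3*y*z - 5*x

-x^4*y^3*z + x^5*y^2 + x^3*y^4 + 2*x^3*y^2*z^2 + x^2*y^3*z - x^2*y*z^3 - x^5 - 6*x^3*y^2 - x^3*z^2 - 2*x*y^4 - 3*x*y^2*z^2 + 2*x^2*y*z + y^3*z + y*z^3 + 5*x^3 + 8*x*y^2 + 2*x*z^2 - 3*y*z - 5*x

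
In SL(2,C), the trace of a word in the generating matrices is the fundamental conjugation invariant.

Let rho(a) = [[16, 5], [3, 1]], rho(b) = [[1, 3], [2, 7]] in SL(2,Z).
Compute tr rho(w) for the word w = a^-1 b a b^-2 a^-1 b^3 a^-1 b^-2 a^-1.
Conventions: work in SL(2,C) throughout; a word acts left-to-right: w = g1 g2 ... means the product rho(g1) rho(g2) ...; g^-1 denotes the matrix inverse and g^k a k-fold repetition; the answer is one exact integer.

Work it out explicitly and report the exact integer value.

-888534935298

rho(a^-1) = [[1, -5], [-3, 16]]
... * rho(b) = [[1, 3], [2, 7]]  ->  [[-9, -32], [29, 103]]
... * rho(a) = [[16, 5], [3, 1]]  ->  [[-240, -77], [773, 248]]
... * rho(b^-1) = [[7, -3], [-2, 1]]  ->  [[-1526, 643], [4915, -2071]]
... * rho(b^-1) = [[7, -3], [-2, 1]]  ->  [[-11968, 5221], [38547, -16816]]
... * rho(a^-1) = [[1, -5], [-3, 16]]  ->  [[-27631, 143376], [88995, -461791]]
... * rho(b) = [[1, 3], [2, 7]]  ->  [[259121, 920739], [-834587, -2965552]]
... * rho(b) = [[1, 3], [2, 7]]  ->  [[2100599, 7222536], [-6765691, -23262625]]
... * rho(b) = [[1, 3], [2, 7]]  ->  [[16545671, 56859549], [-53290941, -183135448]]
... * rho(a^-1) = [[1, -5], [-3, 16]]  ->  [[-154032976, 827024429], [496115403, -2663712463]]
... * rho(b^-1) = [[7, -3], [-2, 1]]  ->  [[-2732279690, 1289123357], [8800232747, -4152058672]]
... * rho(b^-1) = [[7, -3], [-2, 1]]  ->  [[-21704204544, 9485962427], [69905746573, -30552756913]]
... * rho(a^-1) = [[1, -5], [-3, 16]]  ->  [[-50162091825, 260296421552], [161564017312, -838372843473]]
tr = -50162091825 + -838372843473 = -888534935298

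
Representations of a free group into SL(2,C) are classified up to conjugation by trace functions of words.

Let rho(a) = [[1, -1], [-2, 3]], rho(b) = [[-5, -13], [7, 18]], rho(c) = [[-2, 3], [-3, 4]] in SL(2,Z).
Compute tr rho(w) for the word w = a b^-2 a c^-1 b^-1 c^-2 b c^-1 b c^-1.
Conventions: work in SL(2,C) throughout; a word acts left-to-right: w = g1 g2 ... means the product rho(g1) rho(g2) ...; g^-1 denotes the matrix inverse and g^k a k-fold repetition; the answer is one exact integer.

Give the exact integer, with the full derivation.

5382112660

rho(a) = [[1, -1], [-2, 3]]
... * rho(b^-1) = [[18, 13], [-7, -5]]  ->  [[25, 18], [-57, -41]]
... * rho(b^-1) = [[18, 13], [-7, -5]]  ->  [[324, 235], [-739, -536]]
... * rho(a) = [[1, -1], [-2, 3]]  ->  [[-146, 381], [333, -869]]
... * rho(c^-1) = [[4, -3], [3, -2]]  ->  [[559, -324], [-1275, 739]]
... * rho(b^-1) = [[18, 13], [-7, -5]]  ->  [[12330, 8887], [-28123, -20270]]
... * rho(c^-1) = [[4, -3], [3, -2]]  ->  [[75981, -54764], [-173302, 124909]]
... * rho(c^-1) = [[4, -3], [3, -2]]  ->  [[139632, -118415], [-318481, 270088]]
... * rho(b) = [[-5, -13], [7, 18]]  ->  [[-1527065, -3946686], [3483021, 9001837]]
... * rho(c^-1) = [[4, -3], [3, -2]]  ->  [[-17948318, 12474567], [40937595, -28452737]]
... * rho(b) = [[-5, -13], [7, 18]]  ->  [[177063559, 457870340], [-403857134, -1044338001]]
... * rho(c^-1) = [[4, -3], [3, -2]]  ->  [[2081865256, -1446931357], [-4748442539, 3300247404]]
tr = 2081865256 + 3300247404 = 5382112660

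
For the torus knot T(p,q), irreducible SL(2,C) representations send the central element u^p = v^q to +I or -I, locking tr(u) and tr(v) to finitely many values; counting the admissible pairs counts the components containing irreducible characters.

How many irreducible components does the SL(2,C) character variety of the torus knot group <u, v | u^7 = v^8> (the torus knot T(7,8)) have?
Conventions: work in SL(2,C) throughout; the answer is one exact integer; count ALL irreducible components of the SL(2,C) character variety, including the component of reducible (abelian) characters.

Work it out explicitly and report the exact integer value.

22

In the torus knot group T(7,8), u^7 = v^8 is central, so an irreducible representation sends it to +I or -I (Schur).
This locks tr(u) to 2*cos(pi*alpha/7), alpha in 1..6, and tr(v) to 2*cos(pi*beta/8), beta in 1..7, on each component of irreducible characters.
u^7 = (-1)^alpha I and v^8 = (-1)^beta I must agree, so alpha and beta have equal parity.
Counting: 3 odd alphas x 4 odd betas + 3 even alphas x 3 even betas = 12 + 9 = 21.
components with irreducible characters: 21; plus the single component of reducible (abelian) characters: total 22.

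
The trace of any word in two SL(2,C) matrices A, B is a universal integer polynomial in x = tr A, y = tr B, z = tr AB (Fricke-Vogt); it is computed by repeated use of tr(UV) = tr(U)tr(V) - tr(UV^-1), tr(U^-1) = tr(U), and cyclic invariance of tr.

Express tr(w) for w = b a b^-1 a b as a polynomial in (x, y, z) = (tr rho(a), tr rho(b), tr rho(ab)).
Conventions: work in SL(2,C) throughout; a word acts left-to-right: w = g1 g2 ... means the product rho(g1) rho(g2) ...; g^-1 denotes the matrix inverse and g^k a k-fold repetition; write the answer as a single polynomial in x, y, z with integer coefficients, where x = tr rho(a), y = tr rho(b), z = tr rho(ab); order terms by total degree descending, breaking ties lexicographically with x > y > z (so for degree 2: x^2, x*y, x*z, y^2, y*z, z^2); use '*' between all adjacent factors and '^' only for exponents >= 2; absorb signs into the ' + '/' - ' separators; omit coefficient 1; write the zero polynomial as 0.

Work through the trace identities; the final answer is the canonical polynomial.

x*y^2*z - x^2*y - y^3 - y*z^2 + x*z + 3*y

tr(b^2 a) = tr(b)*tr(a b) - tr(a) = y*z - x
so tr(b^2) = tr(b)*tr(b) - tr(1) = y^2 - 2
reduce: tr(a b^2 a) = tr(a)*tr(b^2 a) - tr(b^2) = x*y*z - x^2 - y^2 + 2
tr(a b a b) = tr(b a)*tr(b a) - tr(1)   [split at repeated b] = z^2 - 2
tr(a b a) = tr(a)*tr(b a) - tr(b) = x*z - y
so tr(a b^2 a b) = tr(b)*tr(a b a b) - tr(a b a) = y*z^2 - x*z - y
tr(b a b^-1 a b) = tr(a b^2 a)*tr(b) - tr(a b^2 a b) = x*y^2*z - x^2*y - y^3 - y*z^2 + x*z + 3*y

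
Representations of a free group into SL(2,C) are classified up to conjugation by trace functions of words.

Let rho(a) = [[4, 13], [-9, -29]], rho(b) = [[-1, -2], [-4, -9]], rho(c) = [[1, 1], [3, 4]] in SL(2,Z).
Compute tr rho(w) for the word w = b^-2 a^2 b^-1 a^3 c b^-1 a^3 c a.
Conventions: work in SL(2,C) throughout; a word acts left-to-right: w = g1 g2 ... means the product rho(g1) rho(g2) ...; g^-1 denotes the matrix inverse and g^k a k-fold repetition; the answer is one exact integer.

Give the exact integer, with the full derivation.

rho(b^-1) = [[-9, 2], [4, -1]]
... * rho(b^-1) = [[-9, 2], [4, -1]]  ->  [[89, -20], [-40, 9]]
... * rho(a) = [[4, 13], [-9, -29]]  ->  [[536, 1737], [-241, -781]]
... * rho(a) = [[4, 13], [-9, -29]]  ->  [[-13489, -43405], [6065, 19516]]
... * rho(b^-1) = [[-9, 2], [4, -1]]  ->  [[-52219, 16427], [23479, -7386]]
... * rho(a) = [[4, 13], [-9, -29]]  ->  [[-356719, -1155230], [160390, 519421]]
... * rho(a) = [[4, 13], [-9, -29]]  ->  [[8970194, 28864323], [-4033229, -12978139]]
... * rho(a) = [[4, 13], [-9, -29]]  ->  [[-223898131, -720452845], [100670335, 323934054]]
... * rho(c) = [[1, 1], [3, 4]]  ->  [[-2385256666, -3105709511], [1072472497, 1396406551]]
... * rho(b^-1) = [[-9, 2], [4, -1]]  ->  [[9044471950, -1664803821], [-4066626269, 748538443]]
... * rho(a) = [[4, 13], [-9, -29]]  ->  [[51161122189, 165857446159], [-23003351063, -74573756344]]
... * rho(a) = [[4, 13], [-9, -29]]  ->  [[-1288072526675, -4144771350154], [579150402844, 1863595370157]]
... * rho(a) = [[4, 13], [-9, -29]]  ->  [[32150652044686, 103453426307691], [-14455756720037, -46515310497581]]
... * rho(c) = [[1, 1], [3, 4]]  ->  [[342510930967759, 445964357275450], [-154001688212780, -200516998710361]]
... * rho(a) = [[4, 13], [-9, -29]]  ->  [[-2643635491608014, -8480324258407183], [1188646235542129, 3812971015834329]]
tr = -2643635491608014 + 3812971015834329 = 1169335524226315

1169335524226315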